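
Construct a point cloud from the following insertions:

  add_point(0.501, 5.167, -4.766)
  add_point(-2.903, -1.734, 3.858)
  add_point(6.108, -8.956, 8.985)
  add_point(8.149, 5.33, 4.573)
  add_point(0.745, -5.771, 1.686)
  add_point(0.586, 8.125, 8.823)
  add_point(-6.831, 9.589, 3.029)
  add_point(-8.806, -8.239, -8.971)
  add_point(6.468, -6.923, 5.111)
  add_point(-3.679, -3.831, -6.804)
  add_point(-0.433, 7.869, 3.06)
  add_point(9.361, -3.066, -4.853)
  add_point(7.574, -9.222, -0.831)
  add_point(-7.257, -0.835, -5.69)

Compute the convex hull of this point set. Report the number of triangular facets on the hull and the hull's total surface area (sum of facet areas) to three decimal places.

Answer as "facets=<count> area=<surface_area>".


facets=18 area=1027.196

Extreme-point indices: [0, 1, 2, 3, 5, 6, 7, 10, 11, 12, 13] — 11 of 14 on the boundary.

Facet areas (half cross-product norm):
  f1: (p3, p2, p11) → 87.8376
  f2: (p0, p11, p7) → 100.9331
  f3: (p0, p3, p11) → 65.2214
  f4: (p12, p11, p7) → 69.1446
  f5: (p12, p2, p7) → 86.5737
  f6: (p12, p2, p11) → 31.6534
  f7: (p1, p6, p7) → 91.2460
  f8: (p1, p2, p7) → 91.3923
  f9: (p5, p3, p2) → 68.7107
  f10: (p5, p1, p6) → 51.3382
  f11: (p5, p1, p2) → 72.7859
  f12: (p13, p6, p7) → 17.5841
  f13: (p13, p0, p7) → 27.6587
  f14: (p13, p0, p6) → 55.8535
  f15: (p10, p0, p6) → 27.1078
  f16: (p10, p0, p3) → 37.7823
  f17: (p10, p5, p6) → 19.1514
  f18: (p10, p5, p3) → 25.2213
Σ area = 1027.196

Check V−E+F: 11 − 27 + 18 = 2.


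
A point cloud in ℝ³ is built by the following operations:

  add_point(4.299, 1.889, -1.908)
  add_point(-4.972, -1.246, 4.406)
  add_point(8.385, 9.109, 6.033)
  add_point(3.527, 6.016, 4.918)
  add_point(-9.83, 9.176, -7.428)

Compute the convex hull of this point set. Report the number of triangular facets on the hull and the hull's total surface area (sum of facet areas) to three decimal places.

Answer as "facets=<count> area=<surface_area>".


facets=6 area=390.615

Extreme-point indices: [0, 1, 2, 3, 4] — 5 of 5 on the boundary.

Area of each hull facet:
  f1: (p0, p2, p4) → 93.4784
  f2: (p0, p1, p4) → 90.8890
  f3: (p0, p1, p2) → 66.6742
  f4: (p3, p2, p4) → 41.7825
  f5: (p3, p1, p4) → 91.2316
  f6: (p3, p1, p2) → 6.5597
Σ area = 390.615

Euler: V−E+F = 5−9+6 = 2.


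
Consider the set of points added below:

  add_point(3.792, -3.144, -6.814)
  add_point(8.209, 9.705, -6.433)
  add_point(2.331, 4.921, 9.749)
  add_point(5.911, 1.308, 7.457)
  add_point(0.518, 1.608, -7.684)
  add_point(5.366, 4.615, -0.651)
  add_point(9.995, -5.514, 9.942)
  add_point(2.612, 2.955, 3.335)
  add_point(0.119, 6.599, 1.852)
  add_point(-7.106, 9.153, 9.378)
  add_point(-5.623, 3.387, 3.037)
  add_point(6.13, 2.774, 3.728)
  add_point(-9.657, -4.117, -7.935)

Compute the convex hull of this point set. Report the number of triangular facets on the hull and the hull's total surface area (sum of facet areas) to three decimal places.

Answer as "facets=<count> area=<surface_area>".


facets=10 area=1010.523

Hull vertices (7/13): indices [0, 1, 2, 4, 6, 9, 12].

Facet areas (half cross-product norm):
  f1: (p0, p6, p12) → 111.2365
  f2: (p0, p1, p6) → 122.4816
  f3: (p9, p6, p12) → 237.1831
  f4: (p9, p1, p12) → 213.4094
  f5: (p4, p1, p12) → 20.0880
  f6: (p4, p0, p12) → 33.9278
  f7: (p4, p0, p1) → 32.2167
  f8: (p2, p1, p6) → 115.6180
  f9: (p2, p9, p6) → 33.0598
  f10: (p2, p9, p1) → 91.3017
Σ area = 1010.523

Check V−E+F: 7 − 15 + 10 = 2.


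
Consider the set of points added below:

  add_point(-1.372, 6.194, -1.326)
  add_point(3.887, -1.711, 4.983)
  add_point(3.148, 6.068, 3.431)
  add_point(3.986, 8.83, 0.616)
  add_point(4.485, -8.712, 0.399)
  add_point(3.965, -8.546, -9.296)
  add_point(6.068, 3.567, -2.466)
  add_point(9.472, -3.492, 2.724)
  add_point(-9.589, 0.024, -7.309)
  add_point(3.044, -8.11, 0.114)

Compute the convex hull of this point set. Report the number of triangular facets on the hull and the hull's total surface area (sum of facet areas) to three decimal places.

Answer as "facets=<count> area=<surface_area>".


10 of the 10 inputs are extreme points: [0, 1, 2, 3, 4, 5, 6, 7, 8, 9].

Facet areas (half cross-product norm):
  f1: (p6, p3, p8) → 54.0276
  f2: (p6, p5, p8) → 104.5784
  f3: (p6, p3, p7) → 26.7948
  f4: (p6, p5, p7) → 62.5210
  f5: (p0, p3, p8) → 10.0435
  f6: (p2, p3, p7) → 21.0858
  f7: (p2, p1, p7) → 23.9549
  f8: (p2, p0, p3) → 12.2594
  f9: (p2, p1, p8) → 69.8167
  f10: (p2, p0, p8) → 21.7253
  f11: (p4, p5, p7) → 34.7674
  f12: (p4, p1, p7) → 22.8765
  f13: (p9, p1, p8) → 67.6951
  f14: (p9, p4, p1) → 6.3868
  f15: (p9, p5, p8) → 74.4516
  f16: (p9, p4, p5) → 7.4929
Σ area = 620.478

Euler characteristic 10−24+16 = 2 ✓

facets=16 area=620.478


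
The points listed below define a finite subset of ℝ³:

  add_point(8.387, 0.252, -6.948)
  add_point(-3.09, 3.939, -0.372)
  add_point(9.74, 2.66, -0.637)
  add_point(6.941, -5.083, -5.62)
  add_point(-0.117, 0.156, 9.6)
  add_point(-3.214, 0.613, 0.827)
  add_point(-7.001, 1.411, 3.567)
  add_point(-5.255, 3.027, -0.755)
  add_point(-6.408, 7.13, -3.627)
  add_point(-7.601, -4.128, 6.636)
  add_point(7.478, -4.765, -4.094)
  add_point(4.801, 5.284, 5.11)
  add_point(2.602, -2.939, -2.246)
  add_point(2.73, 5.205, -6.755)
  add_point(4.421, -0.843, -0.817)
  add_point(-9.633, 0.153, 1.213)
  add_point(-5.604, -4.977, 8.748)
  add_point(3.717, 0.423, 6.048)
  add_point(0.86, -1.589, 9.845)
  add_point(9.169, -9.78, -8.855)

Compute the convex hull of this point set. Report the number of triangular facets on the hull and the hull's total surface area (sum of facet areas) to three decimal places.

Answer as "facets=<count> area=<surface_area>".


12 of the 20 inputs are extreme points: [0, 2, 4, 6, 8, 9, 11, 13, 15, 16, 18, 19].

Triangle areas on the boundary:
  f1: (p18, p19, p2) → 106.3444
  f2: (p16, p18, p19) → 81.2877
  f3: (p0, p19, p2) → 30.5917
  f4: (p0, p13, p2) → 25.7614
  f5: (p0, p13, p19) → 27.2286
  f6: (p8, p19, p15) → 104.9583
  f7: (p8, p13, p19) → 65.8503
  f8: (p9, p19, p15) → 83.7060
  f9: (p9, p16, p19) → 35.4999
  f10: (p4, p16, p18) → 7.4272
  f11: (p11, p13, p2) → 38.5548
  f12: (p11, p8, p13) → 58.5976
  f13: (p11, p4, p8) → 60.1408
  f14: (p11, p18, p2) → 34.1246
  f15: (p11, p4, p18) → 8.0512
  f16: (p6, p8, p15) → 16.7692
  f17: (p6, p4, p8) → 35.6293
  f18: (p6, p9, p15) → 11.9033
  f19: (p6, p9, p16) → 8.2350
  f20: (p6, p4, p16) → 29.7948
Σ area = 870.456

Euler characteristic 12−30+20 = 2 ✓

facets=20 area=870.456


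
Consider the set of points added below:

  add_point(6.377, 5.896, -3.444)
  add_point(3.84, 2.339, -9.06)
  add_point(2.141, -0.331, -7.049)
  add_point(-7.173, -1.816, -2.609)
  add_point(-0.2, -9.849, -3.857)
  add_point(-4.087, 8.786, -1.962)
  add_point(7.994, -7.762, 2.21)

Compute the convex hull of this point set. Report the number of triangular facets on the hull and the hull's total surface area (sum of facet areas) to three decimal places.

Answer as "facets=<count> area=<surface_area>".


Hull vertices (6/7): indices [0, 1, 3, 4, 5, 6].

Per-facet area ½‖(b−a)×(c−a)‖:
  f1: (p5, p6, p3) → 93.7263
  f2: (p1, p5, p3) → 64.3941
  f3: (p4, p6, p3) → 53.2631
  f4: (p4, p1, p3) → 67.1152
  f5: (p4, p1, p6) → 70.8178
  f6: (p0, p5, p6) → 77.8448
  f7: (p0, p1, p6) → 52.5193
  f8: (p0, p1, p5) → 38.7765
Σ area = 518.457

Check V−E+F: 6 − 12 + 8 = 2.

facets=8 area=518.457


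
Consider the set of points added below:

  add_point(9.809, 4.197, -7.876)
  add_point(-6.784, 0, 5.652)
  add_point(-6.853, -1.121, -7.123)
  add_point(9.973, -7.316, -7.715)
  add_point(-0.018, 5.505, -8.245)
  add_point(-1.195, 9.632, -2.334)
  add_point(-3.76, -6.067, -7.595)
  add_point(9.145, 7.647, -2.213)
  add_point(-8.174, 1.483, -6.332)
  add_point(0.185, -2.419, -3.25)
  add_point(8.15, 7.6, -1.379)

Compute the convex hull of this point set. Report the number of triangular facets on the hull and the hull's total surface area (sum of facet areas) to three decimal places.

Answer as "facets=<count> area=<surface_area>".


10 of the 11 inputs are extreme points: [0, 1, 2, 3, 4, 5, 6, 7, 8, 10].

Area of each hull facet:
  f1: (p1, p5, p8) → 65.7580
  f2: (p10, p1, p3) → 146.7089
  f3: (p10, p1, p5) → 64.6520
  f4: (p6, p1, p3) → 99.4238
  f5: (p4, p5, p8) → 33.8718
  f6: (p4, p0, p5) → 35.4708
  f7: (p4, p0, p3) → 56.5031
  f8: (p4, p6, p3) → 81.9132
  f9: (p7, p10, p5) → 4.6162
  f10: (p7, p0, p5) → 34.4758
  f11: (p7, p10, p3) → 10.0989
  f12: (p7, p0, p3) → 33.0708
  f13: (p2, p4, p8) → 14.0268
  f14: (p2, p4, p6) → 27.4948
  f15: (p2, p1, p8) → 18.2881
  f16: (p2, p6, p1) → 37.0950
Σ area = 763.468

Euler: V−E+F = 10−24+16 = 2.

facets=16 area=763.468


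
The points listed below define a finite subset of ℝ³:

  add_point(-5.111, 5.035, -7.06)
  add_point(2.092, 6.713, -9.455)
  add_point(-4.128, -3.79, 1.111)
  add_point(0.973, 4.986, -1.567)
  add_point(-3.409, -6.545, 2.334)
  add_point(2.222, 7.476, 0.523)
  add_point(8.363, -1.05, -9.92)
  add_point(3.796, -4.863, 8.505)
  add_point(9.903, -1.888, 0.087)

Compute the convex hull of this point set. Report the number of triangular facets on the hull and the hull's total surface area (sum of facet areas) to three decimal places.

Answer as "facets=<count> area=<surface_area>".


8 of the 9 inputs are extreme points: [0, 1, 2, 4, 5, 6, 7, 8].

Per-facet area ½‖(b−a)×(c−a)‖:
  f1: (p6, p4, p0) → 107.9910
  f2: (p6, p4, p8) → 72.4834
  f3: (p2, p4, p0) → 6.5646
  f4: (p2, p5, p0) → 60.8322
  f5: (p7, p4, p8) → 52.0874
  f6: (p7, p5, p8) → 64.5545
  f7: (p7, p2, p4) → 14.3687
  f8: (p7, p2, p5) → 68.4296
  f9: (p1, p6, p8) → 50.4204
  f10: (p1, p5, p8) → 60.4162
  f11: (p1, p6, p0) → 35.0917
  f12: (p1, p5, p0) → 37.3600
Σ area = 630.600

Check V−E+F: 8 − 18 + 12 = 2.

facets=12 area=630.600


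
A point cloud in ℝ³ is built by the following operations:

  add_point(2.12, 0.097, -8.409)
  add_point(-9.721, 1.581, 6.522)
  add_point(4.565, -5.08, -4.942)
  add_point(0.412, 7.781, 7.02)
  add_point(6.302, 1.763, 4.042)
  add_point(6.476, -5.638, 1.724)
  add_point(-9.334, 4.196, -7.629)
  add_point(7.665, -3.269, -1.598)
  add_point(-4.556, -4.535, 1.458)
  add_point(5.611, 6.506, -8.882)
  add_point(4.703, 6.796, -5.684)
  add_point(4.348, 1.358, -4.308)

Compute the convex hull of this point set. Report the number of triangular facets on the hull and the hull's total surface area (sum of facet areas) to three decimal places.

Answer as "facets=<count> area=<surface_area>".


Extreme-point indices: [0, 1, 2, 3, 4, 5, 6, 7, 8, 9, 10] — 11 of 12 on the boundary.

Area of each hull facet:
  f1: (p6, p3, p1) → 85.3305
  f2: (p5, p3, p1) → 92.2282
  f3: (p10, p6, p9) → 23.8655
  f4: (p10, p6, p3) → 95.4446
  f5: (p2, p9, p7) → 29.6195
  f6: (p2, p5, p7) → 10.3073
  f7: (p4, p5, p7) → 15.7659
  f8: (p4, p5, p3) → 22.6276
  f9: (p4, p10, p3) → 49.1322
  f10: (p4, p9, p7) → 47.1594
  f11: (p4, p10, p9) → 11.9283
  f12: (p0, p6, p9) → 44.0167
  f13: (p0, p2, p9) → 20.6477
  f14: (p0, p2, p6) → 33.5155
  f15: (p8, p5, p1) → 42.2627
  f16: (p8, p2, p5) → 36.7485
  f17: (p8, p6, p1) → 61.7849
  f18: (p8, p2, p6) → 75.0130
Σ area = 797.398

Euler characteristic 11−27+18 = 2 ✓

facets=18 area=797.398


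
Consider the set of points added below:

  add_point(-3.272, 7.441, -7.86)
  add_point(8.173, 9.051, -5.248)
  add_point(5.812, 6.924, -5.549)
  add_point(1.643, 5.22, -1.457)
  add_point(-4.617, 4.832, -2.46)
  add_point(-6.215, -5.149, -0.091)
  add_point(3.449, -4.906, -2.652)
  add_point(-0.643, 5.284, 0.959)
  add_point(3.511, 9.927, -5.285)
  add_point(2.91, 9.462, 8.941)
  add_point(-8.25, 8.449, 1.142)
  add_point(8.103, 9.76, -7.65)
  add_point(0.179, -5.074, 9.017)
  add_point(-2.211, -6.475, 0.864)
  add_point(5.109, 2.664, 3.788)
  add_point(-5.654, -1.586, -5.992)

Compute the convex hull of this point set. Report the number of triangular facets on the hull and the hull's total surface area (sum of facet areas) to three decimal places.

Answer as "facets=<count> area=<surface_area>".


facets=20 area=889.230

12 of the 16 inputs are extreme points: [0, 1, 5, 6, 8, 9, 10, 11, 12, 13, 14, 15].

Area of each hull facet:
  f1: (p9, p12, p10) → 98.4706
  f2: (p14, p9, p1) → 50.3306
  f3: (p14, p9, p12) → 45.9209
  f4: (p0, p15, p10) → 48.2215
  f5: (p5, p15, p10) → 43.3375
  f6: (p5, p15, p13) → 14.3938
  f7: (p5, p12, p10) → 76.8116
  f8: (p5, p12, p13) → 16.9302
  f9: (p6, p15, p13) → 30.5252
  f10: (p6, p14, p1) → 57.7987
  f11: (p6, p12, p13) → 28.7533
  f12: (p6, p14, p12) → 50.5688
  f13: (p8, p0, p10) → 39.4290
  f14: (p8, p9, p10) → 82.2527
  f15: (p11, p0, p15) → 49.8786
  f16: (p11, p6, p15) → 82.1022
  f17: (p11, p6, p1) → 16.9964
  f18: (p11, p8, p0) → 15.5216
  f19: (p11, p9, p1) → 8.9675
  f20: (p11, p8, p9) → 32.0190
Σ area = 889.230

Check V−E+F: 12 − 30 + 20 = 2.


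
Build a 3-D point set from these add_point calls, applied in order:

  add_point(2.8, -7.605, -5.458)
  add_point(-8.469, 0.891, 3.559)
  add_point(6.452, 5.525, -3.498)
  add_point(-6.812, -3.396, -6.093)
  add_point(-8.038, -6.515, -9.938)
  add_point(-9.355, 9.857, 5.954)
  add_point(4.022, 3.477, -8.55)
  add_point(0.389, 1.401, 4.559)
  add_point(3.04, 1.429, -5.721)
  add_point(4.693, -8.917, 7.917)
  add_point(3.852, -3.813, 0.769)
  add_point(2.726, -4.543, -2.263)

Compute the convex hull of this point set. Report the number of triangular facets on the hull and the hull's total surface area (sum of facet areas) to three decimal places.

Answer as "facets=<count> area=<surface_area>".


Hull vertices (8/12): indices [0, 1, 2, 4, 5, 6, 7, 9].

Triangle areas on the boundary:
  f1: (p0, p9, p2) → 93.0942
  f2: (p0, p9, p4) → 68.6470
  f3: (p6, p2, p5) → 55.7221
  f4: (p6, p4, p5) → 158.3557
  f5: (p6, p0, p2) → 34.1600
  f6: (p6, p0, p4) → 67.8395
  f7: (p7, p2, p5) → 68.4275
  f8: (p7, p9, p5) → 43.1420
  f9: (p7, p9, p2) → 59.7466
  f10: (p1, p4, p5) → 51.9441
  f11: (p1, p9, p5) → 65.4165
  f12: (p1, p9, p4) → 130.4186
Σ area = 896.914

Euler characteristic 8−18+12 = 2 ✓

facets=12 area=896.914


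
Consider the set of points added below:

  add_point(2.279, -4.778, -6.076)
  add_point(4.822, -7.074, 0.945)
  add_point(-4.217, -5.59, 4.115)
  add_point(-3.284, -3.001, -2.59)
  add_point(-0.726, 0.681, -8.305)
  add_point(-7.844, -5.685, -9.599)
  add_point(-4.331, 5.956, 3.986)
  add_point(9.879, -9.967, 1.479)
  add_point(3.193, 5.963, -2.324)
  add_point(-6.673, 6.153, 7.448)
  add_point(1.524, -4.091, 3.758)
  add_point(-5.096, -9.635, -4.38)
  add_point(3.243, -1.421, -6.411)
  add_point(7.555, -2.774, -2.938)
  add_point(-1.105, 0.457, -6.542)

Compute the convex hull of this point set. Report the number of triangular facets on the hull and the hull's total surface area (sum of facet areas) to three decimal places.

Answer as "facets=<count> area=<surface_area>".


Hull vertices (11/15): indices [0, 2, 4, 5, 6, 7, 8, 9, 11, 12, 13].

Triangle areas on the boundary:
  f1: (p0, p7, p5) → 40.7220
  f2: (p8, p9, p7) → 121.7996
  f3: (p2, p9, p5) → 86.2584
  f4: (p2, p9, p7) → 80.4136
  f5: (p6, p9, p5) → 32.1372
  f6: (p6, p8, p9) → 5.7198
  f7: (p4, p0, p5) → 31.4550
  f8: (p4, p6, p5) → 65.6744
  f9: (p4, p6, p8) → 43.4544
  f10: (p11, p7, p5) → 43.8773
  f11: (p11, p2, p5) → 29.8035
  f12: (p11, p2, p7) → 69.4752
  f13: (p12, p4, p0) → 8.3300
  f14: (p12, p4, p8) → 20.1783
  f15: (p13, p8, p7) → 24.4973
  f16: (p13, p12, p8) → 23.9689
  f17: (p13, p0, p7) → 27.6550
  f18: (p13, p12, p0) → 9.9691
Σ area = 765.389

Euler characteristic 11−27+18 = 2 ✓

facets=18 area=765.389


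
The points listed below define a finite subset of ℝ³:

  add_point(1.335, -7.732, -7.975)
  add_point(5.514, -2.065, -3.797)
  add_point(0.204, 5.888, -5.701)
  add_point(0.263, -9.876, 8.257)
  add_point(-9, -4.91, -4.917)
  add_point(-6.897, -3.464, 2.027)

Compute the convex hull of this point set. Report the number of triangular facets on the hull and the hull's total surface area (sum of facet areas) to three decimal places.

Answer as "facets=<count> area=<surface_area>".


facets=8 area=489.341

Hull vertices (6/6): indices [0, 1, 2, 3, 4, 5].

Facet areas (half cross-product norm):
  f1: (p3, p2, p1) → 68.8569
  f2: (p0, p2, p4) → 71.7092
  f3: (p0, p2, p1) → 39.2121
  f4: (p0, p3, p4) → 87.2204
  f5: (p0, p3, p1) → 62.1031
  f6: (p5, p2, p4) → 50.4483
  f7: (p5, p3, p4) → 34.5504
  f8: (p5, p3, p2) → 75.2410
Σ area = 489.341

Euler characteristic 6−12+8 = 2 ✓


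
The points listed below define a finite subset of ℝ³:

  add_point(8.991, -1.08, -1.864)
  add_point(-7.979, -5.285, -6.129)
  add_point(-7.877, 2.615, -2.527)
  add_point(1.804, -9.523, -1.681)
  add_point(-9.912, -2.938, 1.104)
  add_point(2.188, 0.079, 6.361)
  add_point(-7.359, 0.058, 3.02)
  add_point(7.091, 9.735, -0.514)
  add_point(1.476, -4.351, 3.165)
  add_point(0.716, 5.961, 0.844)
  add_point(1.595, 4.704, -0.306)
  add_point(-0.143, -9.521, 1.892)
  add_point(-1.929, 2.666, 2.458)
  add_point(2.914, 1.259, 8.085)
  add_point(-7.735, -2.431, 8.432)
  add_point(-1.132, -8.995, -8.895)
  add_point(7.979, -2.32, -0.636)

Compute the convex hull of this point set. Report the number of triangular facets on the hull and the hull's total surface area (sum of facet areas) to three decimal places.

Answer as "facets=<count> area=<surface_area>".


12 of the 17 inputs are extreme points: [0, 1, 2, 3, 4, 7, 9, 11, 13, 14, 15, 16].

Area of each hull facet:
  f1: (p15, p7, p0) → 71.6005
  f2: (p13, p7, p0) → 60.7812
  f3: (p2, p15, p7) → 124.0333
  f4: (p14, p2, p4) → 24.7587
  f5: (p14, p13, p7) → 60.3176
  f6: (p11, p14, p13) → 63.0735
  f7: (p11, p14, p4) → 43.6456
  f8: (p1, p2, p4) → 25.8373
  f9: (p1, p2, p15) → 30.2541
  f10: (p1, p11, p4) → 44.0486
  f11: (p1, p11, p15) → 43.5512
  f12: (p9, p2, p7) → 19.4991
  f13: (p9, p14, p7) → 23.0511
  f14: (p9, p14, p2) → 58.2691
  f15: (p3, p15, p0) → 42.6002
  f16: (p3, p11, p15) → 12.3154
  f17: (p16, p13, p0) → 9.1674
  f18: (p16, p11, p13) → 56.6238
  f19: (p16, p3, p0) → 6.6640
  f20: (p16, p3, p11) → 18.9736
Σ area = 839.065

Euler characteristic 12−30+20 = 2 ✓

facets=20 area=839.065


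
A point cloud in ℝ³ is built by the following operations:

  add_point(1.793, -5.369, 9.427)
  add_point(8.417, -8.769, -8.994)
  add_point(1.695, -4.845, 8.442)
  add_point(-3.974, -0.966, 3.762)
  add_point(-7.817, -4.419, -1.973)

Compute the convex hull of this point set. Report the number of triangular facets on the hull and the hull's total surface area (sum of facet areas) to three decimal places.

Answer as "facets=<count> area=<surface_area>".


Hull vertices (5/5): indices [0, 1, 2, 3, 4].

Per-facet area ½‖(b−a)×(c−a)‖:
  f1: (p3, p1, p4) → 70.2077
  f2: (p0, p1, p4) → 130.0359
  f3: (p0, p3, p4) → 29.5494
  f4: (p2, p3, p1) → 78.0856
  f5: (p2, p0, p1) → 7.8784
  f6: (p2, p0, p3) → 2.9518
Σ area = 318.709

Euler: V−E+F = 5−9+6 = 2.

facets=6 area=318.709


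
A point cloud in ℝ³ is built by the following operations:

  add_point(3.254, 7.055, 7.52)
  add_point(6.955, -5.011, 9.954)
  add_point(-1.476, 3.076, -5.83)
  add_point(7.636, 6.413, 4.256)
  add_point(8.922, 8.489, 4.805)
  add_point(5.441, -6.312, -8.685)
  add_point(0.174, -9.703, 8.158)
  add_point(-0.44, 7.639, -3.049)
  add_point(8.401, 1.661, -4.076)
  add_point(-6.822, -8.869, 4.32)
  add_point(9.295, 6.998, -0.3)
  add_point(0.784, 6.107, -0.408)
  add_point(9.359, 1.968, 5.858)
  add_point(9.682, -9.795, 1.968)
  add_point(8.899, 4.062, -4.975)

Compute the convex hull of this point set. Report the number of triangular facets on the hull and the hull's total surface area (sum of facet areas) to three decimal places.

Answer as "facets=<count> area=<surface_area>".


Hull vertices (12/15): indices [0, 1, 2, 4, 5, 6, 7, 9, 10, 12, 13, 14].

Area of each hull facet:
  f1: (p5, p13, p9) → 97.0991
  f2: (p2, p5, p9) → 96.6954
  f3: (p2, p7, p9) → 42.1732
  f4: (p14, p5, p13) → 68.5973
  f5: (p14, p2, p5) → 55.1176
  f6: (p14, p2, p7) → 27.0602
  f7: (p6, p13, p9) → 40.1592
  f8: (p6, p1, p13) → 39.8973
  f9: (p0, p1, p4) → 41.4020
  f10: (p0, p6, p9) → 68.3513
  f11: (p0, p6, p1) → 52.5114
  f12: (p0, p7, p9) → 102.6007
  f13: (p0, p7, p4) → 35.8784
  f14: (p12, p1, p13) → 40.8388
  f15: (p12, p1, p4) → 13.6400
  f16: (p10, p7, p4) → 26.6031
  f17: (p10, p14, p7) → 27.0525
  f18: (p10, p12, p4) → 17.5018
  f19: (p10, p14, p13) → 42.7631
  f20: (p10, p12, p13) → 46.0173
Σ area = 981.960

Euler: V−E+F = 12−30+20 = 2.

facets=20 area=981.960


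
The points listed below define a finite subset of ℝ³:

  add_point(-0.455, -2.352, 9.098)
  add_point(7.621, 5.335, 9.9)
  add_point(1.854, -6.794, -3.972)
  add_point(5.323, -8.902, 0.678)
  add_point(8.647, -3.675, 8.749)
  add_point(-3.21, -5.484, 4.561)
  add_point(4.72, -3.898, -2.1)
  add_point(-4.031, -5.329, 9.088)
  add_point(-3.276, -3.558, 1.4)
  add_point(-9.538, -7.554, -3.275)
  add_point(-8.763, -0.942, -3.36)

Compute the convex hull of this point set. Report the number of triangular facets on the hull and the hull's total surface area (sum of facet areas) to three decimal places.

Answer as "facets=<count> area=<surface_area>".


facets=12 area=653.380

8 of the 11 inputs are extreme points: [1, 2, 3, 4, 6, 7, 9, 10].

Area of each hull facet:
  f1: (p7, p1, p4) → 58.4514
  f2: (p10, p2, p9) → 37.4371
  f3: (p10, p7, p9) → 44.7697
  f4: (p10, p7, p1) → 110.4944
  f5: (p3, p7, p4) → 60.4644
  f6: (p3, p2, p9) → 30.7516
  f7: (p3, p7, p9) → 84.4361
  f8: (p6, p10, p1) → 105.9875
  f9: (p6, p10, p2) → 26.5055
  f10: (p6, p3, p2) → 12.3359
  f11: (p6, p1, p4) → 52.4832
  f12: (p6, p3, p4) → 29.2635
Σ area = 653.380

Check V−E+F: 8 − 18 + 12 = 2.


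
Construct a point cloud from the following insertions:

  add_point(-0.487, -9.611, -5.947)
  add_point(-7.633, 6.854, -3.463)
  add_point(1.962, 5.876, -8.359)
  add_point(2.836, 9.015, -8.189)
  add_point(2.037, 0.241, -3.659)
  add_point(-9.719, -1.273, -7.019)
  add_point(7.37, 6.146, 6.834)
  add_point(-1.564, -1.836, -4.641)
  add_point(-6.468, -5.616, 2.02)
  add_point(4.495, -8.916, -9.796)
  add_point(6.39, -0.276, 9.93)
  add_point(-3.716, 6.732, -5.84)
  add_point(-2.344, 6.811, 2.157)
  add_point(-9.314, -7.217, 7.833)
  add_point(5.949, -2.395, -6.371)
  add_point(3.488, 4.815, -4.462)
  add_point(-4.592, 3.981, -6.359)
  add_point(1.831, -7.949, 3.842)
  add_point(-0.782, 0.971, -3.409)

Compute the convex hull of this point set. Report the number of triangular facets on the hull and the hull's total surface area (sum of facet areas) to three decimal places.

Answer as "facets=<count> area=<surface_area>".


Hull vertices (13/19): indices [0, 1, 2, 3, 5, 6, 9, 10, 11, 12, 13, 14, 17].

Triangle areas on the boundary:
  f1: (p2, p9, p5) → 96.8574
  f2: (p2, p3, p5) → 15.5293
  f3: (p2, p3, p9) → 10.5211
  f4: (p14, p3, p6) → 87.9451
  f5: (p14, p3, p9) → 31.6997
  f6: (p0, p9, p5) → 35.1896
  f7: (p0, p13, p5) → 93.7165
  f8: (p10, p13, p6) → 56.2029
  f9: (p10, p14, p6) → 56.2957
  f10: (p10, p14, p9) → 50.7485
  f11: (p1, p13, p5) → 72.8649
  f12: (p17, p0, p9) → 29.7782
  f13: (p17, p10, p9) → 64.2575
  f14: (p17, p0, p13) → 60.0328
  f15: (p17, p10, p13) → 63.2127
  f16: (p12, p13, p6) → 88.5645
  f17: (p12, p1, p13) → 64.2529
  f18: (p12, p3, p6) → 63.6132
  f19: (p12, p1, p3) → 42.7536
  f20: (p11, p3, p5) → 24.6957
  f21: (p11, p1, p5) → 20.8745
  f22: (p11, p1, p3) → 6.4838
Σ area = 1136.090

Check V−E+F: 13 − 33 + 22 = 2.

facets=22 area=1136.090


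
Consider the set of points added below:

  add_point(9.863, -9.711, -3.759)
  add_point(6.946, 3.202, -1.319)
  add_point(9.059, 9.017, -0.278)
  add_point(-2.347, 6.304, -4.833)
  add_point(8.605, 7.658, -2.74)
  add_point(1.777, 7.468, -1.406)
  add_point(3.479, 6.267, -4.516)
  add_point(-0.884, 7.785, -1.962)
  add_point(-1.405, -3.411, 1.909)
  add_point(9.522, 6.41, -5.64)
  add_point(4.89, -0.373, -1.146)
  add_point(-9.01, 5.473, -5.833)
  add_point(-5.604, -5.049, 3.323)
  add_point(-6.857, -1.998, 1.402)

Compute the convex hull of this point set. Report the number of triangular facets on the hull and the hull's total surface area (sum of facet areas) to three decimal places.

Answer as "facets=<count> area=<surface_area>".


facets=14 area=686.475

Hull vertices (9/14): indices [0, 2, 3, 7, 8, 9, 11, 12, 13].

Area of each hull facet:
  f1: (p12, p0, p11) → 125.2742
  f2: (p9, p0, p11) → 150.5652
  f3: (p9, p2, p0) → 45.8103
  f4: (p7, p12, p2) → 69.4343
  f5: (p7, p9, p2) → 30.1367
  f6: (p8, p2, p0) → 112.6001
  f7: (p8, p12, p0) → 24.5450
  f8: (p8, p12, p2) → 19.0749
  f9: (p13, p12, p11) → 4.7888
  f10: (p13, p7, p11) → 47.2875
  f11: (p13, p7, p12) → 17.6638
  f12: (p3, p9, p11) → 9.7708
  f13: (p3, p7, p11) → 9.8461
  f14: (p3, p7, p9) → 19.6776
Σ area = 686.475

Euler: V−E+F = 9−21+14 = 2.


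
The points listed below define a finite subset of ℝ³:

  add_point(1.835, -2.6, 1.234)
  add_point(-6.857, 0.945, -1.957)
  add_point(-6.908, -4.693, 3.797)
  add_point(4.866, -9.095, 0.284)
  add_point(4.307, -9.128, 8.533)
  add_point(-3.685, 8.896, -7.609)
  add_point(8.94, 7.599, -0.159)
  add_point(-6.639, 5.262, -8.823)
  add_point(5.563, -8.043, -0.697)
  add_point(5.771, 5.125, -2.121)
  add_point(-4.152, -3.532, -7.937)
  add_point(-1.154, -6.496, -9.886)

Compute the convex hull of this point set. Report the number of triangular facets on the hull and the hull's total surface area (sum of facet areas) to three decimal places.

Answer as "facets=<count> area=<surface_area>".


10 of the 12 inputs are extreme points: [1, 2, 3, 4, 5, 6, 7, 8, 10, 11].

Triangle areas on the boundary:
  f1: (p4, p6, p2) → 121.6947
  f2: (p11, p4, p2) → 96.7916
  f3: (p5, p6, p2) → 129.0211
  f4: (p5, p11, p6) → 114.6714
  f5: (p8, p4, p6) → 74.6371
  f6: (p8, p11, p6) → 91.9449
  f7: (p7, p5, p11) → 28.2522
  f8: (p3, p11, p4) → 29.6270
  f9: (p3, p8, p4) → 5.0527
  f10: (p3, p8, p11) → 8.6832
  f11: (p10, p11, p2) → 24.4761
  f12: (p10, p7, p2) → 55.1645
  f13: (p10, p7, p11) → 14.2101
  f14: (p1, p5, p2) → 14.3260
  f15: (p1, p7, p2) → 6.9682
  f16: (p1, p7, p5) → 19.2144
Σ area = 834.735

Check V−E+F: 10 − 24 + 16 = 2.

facets=16 area=834.735


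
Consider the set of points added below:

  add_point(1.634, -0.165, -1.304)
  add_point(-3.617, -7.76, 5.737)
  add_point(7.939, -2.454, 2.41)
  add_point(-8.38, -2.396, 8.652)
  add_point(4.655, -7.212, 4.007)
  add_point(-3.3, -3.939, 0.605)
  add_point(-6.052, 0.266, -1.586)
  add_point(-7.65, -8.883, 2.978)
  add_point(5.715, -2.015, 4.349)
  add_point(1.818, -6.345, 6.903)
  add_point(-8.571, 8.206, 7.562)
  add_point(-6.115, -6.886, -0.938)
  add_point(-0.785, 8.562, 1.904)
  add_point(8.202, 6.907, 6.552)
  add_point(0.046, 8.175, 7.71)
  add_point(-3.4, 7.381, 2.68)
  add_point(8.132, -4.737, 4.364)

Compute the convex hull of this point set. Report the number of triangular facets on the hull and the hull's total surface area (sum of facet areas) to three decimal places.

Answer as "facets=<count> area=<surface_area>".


facets=26 area=767.276

Points on the hull: [0, 1, 2, 3, 4, 6, 7, 9, 10, 11, 12, 13, 14, 15, 16] (15 of 17).

Area of each hull facet:
  f1: (p6, p7, p10) → 62.5913
  f2: (p3, p7, p10) → 33.7831
  f3: (p11, p6, p7) → 14.4216
  f4: (p14, p3, p10) → 45.9215
  f5: (p14, p3, p13) → 48.9251
  f6: (p14, p12, p10) → 25.0085
  f7: (p14, p12, p13) → 24.4942
  f8: (p9, p3, p13) → 81.2010
  f9: (p15, p6, p10) → 30.4930
  f10: (p15, p12, p10) → 6.8184
  f11: (p15, p12, p6) → 11.4623
  f12: (p0, p11, p6) → 27.6257
  f13: (p0, p11, p2) → 35.9236
  f14: (p0, p12, p6) → 35.4161
  f15: (p0, p2, p13) → 39.1942
  f16: (p0, p12, p13) → 48.0870
  f17: (p4, p11, p7) → 27.5451
  f18: (p4, p11, p2) → 33.1070
  f19: (p1, p3, p7) → 19.2402
  f20: (p1, p9, p3) → 20.9204
  f21: (p1, p4, p7) → 15.4116
  f22: (p1, p4, p9) → 10.5889
  f23: (p16, p9, p13) → 40.8624
  f24: (p16, p4, p9) → 8.2245
  f25: (p16, p2, p13) → 13.9266
  f26: (p16, p4, p2) → 6.0825
Σ area = 767.276

Euler characteristic 15−39+26 = 2 ✓


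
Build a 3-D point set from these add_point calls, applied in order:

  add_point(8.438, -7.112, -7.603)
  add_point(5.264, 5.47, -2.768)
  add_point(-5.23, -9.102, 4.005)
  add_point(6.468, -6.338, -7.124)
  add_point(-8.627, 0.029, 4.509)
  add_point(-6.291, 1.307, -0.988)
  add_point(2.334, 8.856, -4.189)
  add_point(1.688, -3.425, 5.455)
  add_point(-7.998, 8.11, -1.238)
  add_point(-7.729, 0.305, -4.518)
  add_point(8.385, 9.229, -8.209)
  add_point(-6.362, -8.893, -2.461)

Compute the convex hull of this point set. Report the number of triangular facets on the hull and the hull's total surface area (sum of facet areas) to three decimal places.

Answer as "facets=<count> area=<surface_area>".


facets=16 area=876.052

Points on the hull: [0, 1, 2, 4, 6, 7, 8, 9, 10, 11] (10 of 12).

Area of each hull facet:
  f1: (p7, p10, p0) → 121.0745
  f2: (p2, p7, p4) → 41.7642
  f3: (p2, p7, p0) → 68.6105
  f4: (p9, p10, p0) → 134.8148
  f5: (p1, p7, p10) → 11.7194
  f6: (p8, p9, p4) → 35.8568
  f7: (p8, p9, p10) → 74.9839
  f8: (p8, p7, p4) → 52.5573
  f9: (p11, p2, p0) → 51.0905
  f10: (p11, p9, p0) → 75.0138
  f11: (p11, p2, p4) → 32.0110
  f12: (p11, p9, p4) → 42.0594
  f13: (p6, p1, p10) → 16.2182
  f14: (p6, p8, p10) → 11.8816
  f15: (p6, p1, p7) → 25.1958
  f16: (p6, p8, p7) → 81.2008
Σ area = 876.052

Check V−E+F: 10 − 24 + 16 = 2.


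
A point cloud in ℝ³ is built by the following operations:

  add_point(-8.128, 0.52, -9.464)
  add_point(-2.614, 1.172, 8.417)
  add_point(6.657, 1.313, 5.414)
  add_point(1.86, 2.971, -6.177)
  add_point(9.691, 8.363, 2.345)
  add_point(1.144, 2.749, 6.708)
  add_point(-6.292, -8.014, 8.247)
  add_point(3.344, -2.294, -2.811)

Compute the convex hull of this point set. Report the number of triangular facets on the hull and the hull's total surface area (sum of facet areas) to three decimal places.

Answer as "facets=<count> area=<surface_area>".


Hull vertices (7/8): indices [0, 1, 2, 3, 4, 6, 7].

Triangle areas on the boundary:
  f1: (p1, p4, p0) → 143.9038
  f2: (p1, p6, p0) → 91.4801
  f3: (p7, p6, p0) → 106.2025
  f4: (p3, p4, p0) → 34.4133
  f5: (p3, p7, p0) → 34.0601
  f6: (p3, p7, p4) → 40.5680
  f7: (p2, p7, p4) → 39.2314
  f8: (p2, p7, p6) → 72.8663
  f9: (p2, p1, p4) → 35.4275
  f10: (p2, p1, p6) → 44.9620
Σ area = 643.115

Euler: V−E+F = 7−15+10 = 2.

facets=10 area=643.115


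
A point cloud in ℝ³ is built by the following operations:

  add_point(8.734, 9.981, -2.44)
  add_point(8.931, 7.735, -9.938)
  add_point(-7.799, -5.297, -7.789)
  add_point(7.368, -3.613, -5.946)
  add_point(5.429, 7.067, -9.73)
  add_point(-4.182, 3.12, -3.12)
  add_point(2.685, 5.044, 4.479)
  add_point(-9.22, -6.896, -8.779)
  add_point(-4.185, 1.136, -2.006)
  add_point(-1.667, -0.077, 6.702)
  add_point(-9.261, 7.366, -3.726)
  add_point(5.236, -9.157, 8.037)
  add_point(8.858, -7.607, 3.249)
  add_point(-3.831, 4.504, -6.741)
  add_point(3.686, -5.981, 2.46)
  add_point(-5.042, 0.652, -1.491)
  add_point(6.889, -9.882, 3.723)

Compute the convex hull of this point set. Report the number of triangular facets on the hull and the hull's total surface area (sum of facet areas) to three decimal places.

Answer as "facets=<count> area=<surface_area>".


Hull vertices (11/17): indices [0, 1, 3, 4, 6, 7, 9, 10, 11, 12, 16].

Facet areas (half cross-product norm):
  f1: (p0, p1, p10) → 71.1135
  f2: (p9, p7, p10) → 109.4186
  f3: (p4, p1, p10) → 10.6942
  f4: (p4, p7, p10) → 118.7835
  f5: (p4, p7, p1) → 19.5898
  f6: (p3, p7, p1) → 100.7075
  f7: (p3, p7, p16) → 98.8709
  f8: (p11, p7, p16) → 46.5186
  f9: (p11, p9, p7) → 106.2352
  f10: (p12, p11, p16) → 6.8840
  f11: (p12, p11, p0) → 50.5378
  f12: (p12, p0, p1) → 72.3510
  f13: (p12, p3, p1) → 46.8070
  f14: (p12, p3, p16) → 14.5128
  f15: (p6, p11, p0) → 66.6089
  f16: (p6, p11, p9) → 39.4674
  f17: (p6, p0, p10) → 76.5335
  f18: (p6, p9, p10) → 50.7842
Σ area = 1106.419

Euler: V−E+F = 11−27+18 = 2.

facets=18 area=1106.419


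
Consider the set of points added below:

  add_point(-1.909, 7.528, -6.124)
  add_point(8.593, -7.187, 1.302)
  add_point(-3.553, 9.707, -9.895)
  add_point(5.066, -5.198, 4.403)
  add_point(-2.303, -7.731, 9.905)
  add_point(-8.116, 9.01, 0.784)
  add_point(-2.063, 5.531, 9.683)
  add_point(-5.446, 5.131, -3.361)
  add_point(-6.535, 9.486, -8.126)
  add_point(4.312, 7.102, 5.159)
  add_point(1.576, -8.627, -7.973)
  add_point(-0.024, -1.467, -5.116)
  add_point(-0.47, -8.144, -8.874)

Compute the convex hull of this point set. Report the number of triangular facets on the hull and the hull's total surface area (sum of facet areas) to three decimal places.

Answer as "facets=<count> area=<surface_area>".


Hull vertices (10/13): indices [1, 2, 3, 4, 5, 6, 8, 9, 10, 12].

Triangle areas on the boundary:
  f1: (p10, p4, p1) → 81.3999
  f2: (p2, p10, p1) → 111.2796
  f3: (p9, p2, p5) → 77.3201
  f4: (p9, p2, p1) → 132.2172
  f5: (p12, p4, p5) → 171.6560
  f6: (p12, p10, p4) → 20.5854
  f7: (p12, p2, p10) → 19.1763
  f8: (p6, p4, p5) → 71.3050
  f9: (p6, p9, p5) → 44.9514
  f10: (p6, p9, p4) → 51.5809
  f11: (p3, p4, p1) → 15.1804
  f12: (p3, p9, p1) → 27.8237
  f13: (p3, p9, p4) → 57.9007
  f14: (p8, p2, p5) → 11.9118
  f15: (p8, p12, p5) → 84.4499
  f16: (p8, p12, p2) → 31.4716
Σ area = 1010.210

Euler characteristic 10−24+16 = 2 ✓

facets=16 area=1010.210


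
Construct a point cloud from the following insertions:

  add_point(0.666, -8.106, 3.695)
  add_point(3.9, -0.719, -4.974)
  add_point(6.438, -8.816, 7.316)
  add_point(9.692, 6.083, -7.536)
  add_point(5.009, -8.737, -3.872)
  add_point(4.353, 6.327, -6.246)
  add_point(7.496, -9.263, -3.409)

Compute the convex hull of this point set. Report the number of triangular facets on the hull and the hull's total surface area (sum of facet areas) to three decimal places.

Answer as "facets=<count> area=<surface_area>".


Points on the hull: [0, 1, 2, 3, 4, 5, 6] (7 of 7).

Area of each hull facet:
  f1: (p2, p6, p0) → 33.2031
  f2: (p2, p6, p3) → 84.2076
  f3: (p5, p1, p0) → 27.6105
  f4: (p5, p1, p3) → 19.6873
  f5: (p5, p2, p0) → 60.0609
  f6: (p5, p2, p3) → 56.1602
  f7: (p4, p6, p3) → 20.6016
  f8: (p4, p1, p3) → 28.1493
  f9: (p4, p6, p0) → 10.6378
  f10: (p4, p1, p0) → 35.7210
Σ area = 376.039

Euler characteristic 7−15+10 = 2 ✓

facets=10 area=376.039


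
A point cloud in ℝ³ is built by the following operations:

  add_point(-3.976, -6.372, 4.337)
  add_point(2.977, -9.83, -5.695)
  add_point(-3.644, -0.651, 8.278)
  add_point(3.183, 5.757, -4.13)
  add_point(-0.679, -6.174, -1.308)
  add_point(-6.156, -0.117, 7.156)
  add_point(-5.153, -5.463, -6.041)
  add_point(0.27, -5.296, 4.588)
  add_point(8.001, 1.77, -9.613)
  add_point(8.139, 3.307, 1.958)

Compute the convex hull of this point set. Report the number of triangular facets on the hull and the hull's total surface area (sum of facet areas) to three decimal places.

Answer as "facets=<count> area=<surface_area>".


9 of the 10 inputs are extreme points: [0, 1, 2, 3, 5, 6, 7, 8, 9].

Per-facet area ½‖(b−a)×(c−a)‖:
  f1: (p3, p9, p5) → 62.2302
  f2: (p8, p1, p9) → 76.0737
  f3: (p8, p3, p9) → 34.1978
  f4: (p7, p1, p9) → 68.9222
  f5: (p6, p3, p5) → 93.0686
  f6: (p6, p8, p1) → 60.8553
  f7: (p6, p8, p3) → 58.1827
  f8: (p2, p9, p5) → 16.6681
  f9: (p2, p7, p9) → 42.4713
  f10: (p0, p7, p1) → 25.2780
  f11: (p0, p6, p1) → 47.6469
  f12: (p0, p6, p5) → 36.2459
  f13: (p0, p2, p5) → 9.6834
  f14: (p0, p2, p7) → 14.6453
Σ area = 646.169

Euler characteristic 9−21+14 = 2 ✓

facets=14 area=646.169


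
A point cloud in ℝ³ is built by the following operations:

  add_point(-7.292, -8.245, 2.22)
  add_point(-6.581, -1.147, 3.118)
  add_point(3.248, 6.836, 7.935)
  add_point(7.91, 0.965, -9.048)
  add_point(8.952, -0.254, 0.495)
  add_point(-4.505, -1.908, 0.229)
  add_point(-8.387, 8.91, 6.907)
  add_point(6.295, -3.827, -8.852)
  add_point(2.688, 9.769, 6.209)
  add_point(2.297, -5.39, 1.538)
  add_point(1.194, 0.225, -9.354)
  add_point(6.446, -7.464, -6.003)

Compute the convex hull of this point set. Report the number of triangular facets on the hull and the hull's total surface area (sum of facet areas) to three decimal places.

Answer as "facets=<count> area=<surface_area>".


facets=16 area=851.953

Extreme-point indices: [0, 2, 3, 4, 6, 7, 8, 9, 10, 11] — 10 of 12 on the boundary.

Triangle areas on the boundary:
  f1: (p10, p0, p6) → 142.7209
  f2: (p11, p10, p0) → 76.9345
  f3: (p2, p0, p6) → 103.4219
  f4: (p7, p11, p10) → 12.5031
  f5: (p9, p2, p4) → 49.5654
  f6: (p9, p2, p0) → 66.4552
  f7: (p9, p11, p4) → 35.3839
  f8: (p9, p11, p0) → 39.8780
  f9: (p3, p7, p10) → 15.5413
  f10: (p3, p11, p4) → 39.6626
  f11: (p3, p7, p11) → 7.6223
  f12: (p8, p2, p4) → 19.4880
  f13: (p8, p3, p4) → 60.9473
  f14: (p8, p2, p6) → 19.1536
  f15: (p8, p10, p6) → 101.7013
  f16: (p8, p3, p10) → 60.9737
Σ area = 851.953

Euler characteristic 10−24+16 = 2 ✓


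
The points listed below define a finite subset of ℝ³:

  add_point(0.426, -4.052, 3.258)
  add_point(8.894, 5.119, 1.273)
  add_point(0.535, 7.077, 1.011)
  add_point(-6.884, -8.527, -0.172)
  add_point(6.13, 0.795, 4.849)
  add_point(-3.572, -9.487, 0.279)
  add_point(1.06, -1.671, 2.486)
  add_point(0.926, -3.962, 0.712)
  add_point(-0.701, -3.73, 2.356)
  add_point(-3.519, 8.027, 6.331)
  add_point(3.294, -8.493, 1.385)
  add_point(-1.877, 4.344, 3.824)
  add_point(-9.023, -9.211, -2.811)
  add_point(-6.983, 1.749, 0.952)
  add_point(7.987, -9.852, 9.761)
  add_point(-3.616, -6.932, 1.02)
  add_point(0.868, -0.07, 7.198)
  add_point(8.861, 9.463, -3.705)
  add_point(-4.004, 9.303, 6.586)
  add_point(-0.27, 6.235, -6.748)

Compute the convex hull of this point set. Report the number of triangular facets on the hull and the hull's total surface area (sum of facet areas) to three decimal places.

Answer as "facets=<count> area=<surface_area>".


facets=16 area=939.209

Points on the hull: [1, 3, 5, 10, 12, 13, 14, 17, 18, 19] (10 of 20).

Per-facet area ½‖(b−a)×(c−a)‖:
  f1: (p17, p14, p1) → 19.1080
  f2: (p18, p14, p1) → 125.4563
  f3: (p18, p17, p1) → 47.9496
  f4: (p10, p17, p14) → 92.1860
  f5: (p3, p14, p12) → 12.2370
  f6: (p3, p18, p12) → 28.0870
  f7: (p3, p18, p14) → 167.4285
  f8: (p19, p18, p17) → 71.5213
  f9: (p19, p10, p12) → 106.8644
  f10: (p19, p10, p17) → 87.1560
  f11: (p5, p14, p12) → 8.0416
  f12: (p5, p10, p12) → 8.5956
  f13: (p5, p10, p14) → 27.5217
  f14: (p13, p18, p12) → 18.7597
  f15: (p13, p19, p12) → 63.4133
  f16: (p13, p19, p18) → 54.8832
Σ area = 939.209

Euler characteristic 10−24+16 = 2 ✓


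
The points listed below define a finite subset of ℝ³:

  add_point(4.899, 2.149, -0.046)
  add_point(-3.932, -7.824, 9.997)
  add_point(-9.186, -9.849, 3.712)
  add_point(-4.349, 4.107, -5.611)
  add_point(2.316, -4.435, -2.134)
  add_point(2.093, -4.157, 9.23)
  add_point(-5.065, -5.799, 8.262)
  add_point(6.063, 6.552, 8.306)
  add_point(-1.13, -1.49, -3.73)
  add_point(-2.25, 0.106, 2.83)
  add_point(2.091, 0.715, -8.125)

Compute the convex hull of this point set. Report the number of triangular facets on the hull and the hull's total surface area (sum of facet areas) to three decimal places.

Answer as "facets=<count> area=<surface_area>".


Points on the hull: [0, 1, 2, 3, 4, 5, 6, 7, 10] (9 of 11).

Area of each hull facet:
  f1: (p4, p1, p2) → 56.4362
  f2: (p4, p10, p2) → 46.3450
  f3: (p6, p1, p2) → 10.4285
  f4: (p6, p1, p7) → 23.2817
  f5: (p5, p1, p7) → 25.1298
  f6: (p5, p4, p1) → 40.0782
  f7: (p0, p10, p7) → 14.7348
  f8: (p0, p4, p10) → 27.2192
  f9: (p0, p5, p7) → 49.8527
  f10: (p0, p5, p4) → 40.0173
  f11: (p3, p6, p2) → 61.9332
  f12: (p3, p6, p7) → 126.1263
  f13: (p3, p10, p2) → 67.1543
  f14: (p3, p10, p7) → 66.5269
Σ area = 655.264

Euler: V−E+F = 9−21+14 = 2.

facets=14 area=655.264
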